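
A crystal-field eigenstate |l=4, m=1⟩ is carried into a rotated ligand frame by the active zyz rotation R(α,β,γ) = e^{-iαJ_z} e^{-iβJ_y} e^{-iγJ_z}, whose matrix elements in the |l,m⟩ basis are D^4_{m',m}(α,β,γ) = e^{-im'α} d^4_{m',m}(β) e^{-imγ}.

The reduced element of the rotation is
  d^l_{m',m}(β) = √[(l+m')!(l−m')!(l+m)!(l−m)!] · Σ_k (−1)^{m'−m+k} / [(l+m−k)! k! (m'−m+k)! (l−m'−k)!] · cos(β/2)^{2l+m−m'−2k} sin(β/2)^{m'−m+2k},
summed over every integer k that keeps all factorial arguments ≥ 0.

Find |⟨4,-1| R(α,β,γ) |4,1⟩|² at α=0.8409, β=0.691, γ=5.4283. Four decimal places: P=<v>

Split into d^4_{-1,1}(β=0.6910) × two z-phases.
c=cos(0.691000/2)=0.940906, s=sin(0.691000/2)=0.338667; N=√[6·120·120·6]=720.000000
k∈{2,3,4,5} keeps every argument non-negative
  k=2: (−1)^0·720.0000/(72)·0.9409^6·0.3387^2 = +0.795837
  k=3: (−1)^1·720.0000/(24)·0.9409^4·0.3387^4 = -0.309314
  k=4: (−1)^2·720.0000/(48)·0.9409^2·0.3387^6 = +0.020037
  k=5: (−1)^3·720.0000/(720)·0.9409^0·0.3387^8 = -0.000173
d^4_{-1,1}(0.6910) = +0.795837 -0.309314 +0.020037 -0.000173 = +0.506387
|D^4_{-1,1}|² = |d^4_{-1,1}(β)|² = (+0.506387)² = 0.256428 (the z-rotation phases have unit modulus)

P=0.2564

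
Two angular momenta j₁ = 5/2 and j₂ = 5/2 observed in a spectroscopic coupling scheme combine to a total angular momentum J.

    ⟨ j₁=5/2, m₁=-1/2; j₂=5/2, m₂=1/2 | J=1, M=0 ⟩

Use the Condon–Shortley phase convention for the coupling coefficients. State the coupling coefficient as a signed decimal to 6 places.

triangle: 4!*1!*1!/7! = 24/5040
(j±m)!: 2!*3!*3!*2!*1!*1! = 144
prefactor² = (2J+1)*Δ*N² = 72/35
  k=2: +1/(2!*2!*1!*1!*0!*0!) = 1/4
  k=3: −1/(3!*1!*0!*0!*1!*1!) = -1/6
Σ = 1/12  ⇒  CG² = 72/35*(1/12)² = 1/70
CG = +√(1/70) = +0.119523

+0.119523  (= +√(1/70))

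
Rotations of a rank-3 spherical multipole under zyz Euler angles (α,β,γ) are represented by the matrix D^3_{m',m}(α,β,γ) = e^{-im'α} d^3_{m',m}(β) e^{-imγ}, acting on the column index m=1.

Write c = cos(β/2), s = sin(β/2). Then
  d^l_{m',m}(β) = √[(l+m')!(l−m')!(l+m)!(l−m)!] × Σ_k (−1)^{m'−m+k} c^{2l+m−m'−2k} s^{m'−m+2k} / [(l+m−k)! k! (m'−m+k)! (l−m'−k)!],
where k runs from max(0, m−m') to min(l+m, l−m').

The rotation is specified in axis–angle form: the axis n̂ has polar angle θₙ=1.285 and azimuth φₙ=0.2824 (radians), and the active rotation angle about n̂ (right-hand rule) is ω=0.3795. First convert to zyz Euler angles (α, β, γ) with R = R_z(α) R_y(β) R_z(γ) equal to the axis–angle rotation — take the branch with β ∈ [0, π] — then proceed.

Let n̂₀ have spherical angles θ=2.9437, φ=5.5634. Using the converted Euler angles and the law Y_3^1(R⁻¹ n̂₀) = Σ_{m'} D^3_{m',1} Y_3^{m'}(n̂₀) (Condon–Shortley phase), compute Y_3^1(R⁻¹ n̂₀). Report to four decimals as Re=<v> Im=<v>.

Axis–angle → zyz. n̂ = (sinθₙcosφₙ, sinθₙsinφₙ, cosθₙ) = (+0.921434, +0.267358, +0.281922), ω = 0.3795.
R = I cosω + sinω [n̂]ₓ + (1−cosω) n̂n̂ᵀ gives
  R = [+0.989259, -0.086912, +0.117527; +0.121968, +0.933936, -0.335988; -0.080562, +0.346714, +0.934505]
β = atan2(√(R₁₃²+R₂₃²), R₃₃) = 0.363931; α = atan2(R₂₃, R₁₃) mod 2π = 5.048882; γ = atan2(R₃₂, −R₃₁) mod 2π = 1.342490
Need the full column D^3_{m',1} for m'=−3..3 at α=5.0489, β=0.3639, γ=1.3425.
cos(β/2)=0.983490, sin(β/2)=0.180963
d^3_{-3,1}: single k=4 term ⇒ +0.004017;  D = +0.001313+0.003797i
d^3_{-2,1}: k∈[3..4] ⇒ +0.035654 -0.000604 = +0.035050;  D = -0.027484+0.021752i
d^3_{-1,1}: k∈[2..4] ⇒ +0.183827 -0.008298 +0.000035 = +0.175564;  D = -0.148298-0.093970i
d^3_{0,1}: k∈[1..3] ⇒ +0.576806 -0.058585 +0.000661 = +0.518881;  D = +0.117438-0.505417i
d^3_{1,1}: k∈[0..2] ⇒ +0.904940 -0.245103 +0.006224 = +0.666061;  D = +0.662166-0.071918i
d^3_{2,1}: k∈[0..1] ⇒ -0.526549 +0.035654 = -0.490895;  D = -0.211168-0.443155i
d^3_{3,1}: single k=0 term ⇒ +0.118660;  D = -0.084259+0.083550i
Y_3^{m'}(θ=2.9437,φ=5.5634) and Σ D·Y over m':
  (+0.0013+0.0038i)·(-0.0018+0.0026i)  (-0.0275+0.0218i)·(-0.0051-0.0384i)  (-0.1483-0.0940i)·(+0.1819+0.1594i)  (+0.1174-0.5054i)·(-0.6611+0.0000i)  (+0.6622-0.0719i)·(-0.1819+0.1594i)  (-0.2112-0.4432i)·(-0.0051+0.0384i)  (-0.0843+0.0835i)·(+0.0018+0.0026i)
Y_3^1(R⁻¹ n̂) = -0.179908+0.407046i

Re=-0.1799 Im=0.4070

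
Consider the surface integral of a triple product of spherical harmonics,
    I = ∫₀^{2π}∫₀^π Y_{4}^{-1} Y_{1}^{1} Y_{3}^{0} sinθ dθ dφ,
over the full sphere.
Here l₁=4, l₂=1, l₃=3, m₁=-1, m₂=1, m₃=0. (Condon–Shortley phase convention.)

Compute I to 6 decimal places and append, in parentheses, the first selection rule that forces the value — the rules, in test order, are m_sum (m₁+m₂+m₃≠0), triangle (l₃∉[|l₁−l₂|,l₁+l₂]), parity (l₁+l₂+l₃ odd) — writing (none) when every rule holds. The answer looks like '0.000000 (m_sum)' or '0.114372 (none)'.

-0.194664 (none)

m-sum 0 ✓  L=8 even ✓  3≤3≤5 ✓
Π(2lᵢ+1) = 9×3×7 = 189
triangle coeff Δ(4,1,3) = 1/252
Σ_t [1,1]: t=1:−1/36 = -1/36
(3j)²=4/63 [(4 1 3; 0 0 0)], sign=+1
Σ_t [2,2]: t=2:+1/72 = 1/72
(3j)²=5/126 [(4 1 3; -1 1 0)], sign=-1
⇒ 4πI² = 10/21
I = (-1)√(10/21/(4π)) = -0.19466390
No selection rule forces the value: the integral is nonzero (none).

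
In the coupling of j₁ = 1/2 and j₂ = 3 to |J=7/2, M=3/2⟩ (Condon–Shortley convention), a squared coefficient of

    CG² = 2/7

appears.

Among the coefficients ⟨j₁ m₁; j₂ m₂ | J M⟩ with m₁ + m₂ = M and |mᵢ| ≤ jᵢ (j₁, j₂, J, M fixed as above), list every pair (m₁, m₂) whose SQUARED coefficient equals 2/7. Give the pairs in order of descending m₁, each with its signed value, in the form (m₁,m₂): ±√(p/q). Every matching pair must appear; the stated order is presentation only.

(-1/2,2): +√(2/7)

Admissible pairs with m₁+m₂ = M = 3/2: (-1/2,2), (1/2,1)
  (m₁,m₂)=(1/2,1): CG² = 5/7, CG = +√(5/7)
  (m₁,m₂)=(-1/2,2): CG² = 2/7, CG = +√(2/7)   ← matches the target
Pairs with CG² = 2/7: (-1/2,2): +√(2/7)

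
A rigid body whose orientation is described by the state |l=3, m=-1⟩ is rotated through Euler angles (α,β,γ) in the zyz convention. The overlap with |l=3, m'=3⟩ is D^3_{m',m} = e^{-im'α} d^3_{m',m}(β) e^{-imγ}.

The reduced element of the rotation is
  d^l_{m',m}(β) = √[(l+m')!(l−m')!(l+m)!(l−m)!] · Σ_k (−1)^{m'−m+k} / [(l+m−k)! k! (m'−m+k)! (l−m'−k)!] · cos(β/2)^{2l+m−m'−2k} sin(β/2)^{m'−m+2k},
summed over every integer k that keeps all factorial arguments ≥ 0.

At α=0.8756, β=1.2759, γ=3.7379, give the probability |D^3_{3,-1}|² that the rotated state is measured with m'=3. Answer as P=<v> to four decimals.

P=0.0989

Split into d^3_{3,-1}(β=1.2759) × two z-phases.
Half-angle: c=0.803318, s=0.595550. N=√(720·1·2·24)=185.903201
The bounds max(0,m−m')=0 and min(l+m,l−m')=0 give 1 term
  k=0: (−1)^4·185.9032/(48)·0.8033^2·0.5955^4 = +0.314408
d^3_{3,-1}(1.2759) = +0.314408
|D^3_{3,-1}|² = |d^3_{3,-1}(β)|² = (+0.314408)² = 0.098852 (the z-rotation phases have unit modulus)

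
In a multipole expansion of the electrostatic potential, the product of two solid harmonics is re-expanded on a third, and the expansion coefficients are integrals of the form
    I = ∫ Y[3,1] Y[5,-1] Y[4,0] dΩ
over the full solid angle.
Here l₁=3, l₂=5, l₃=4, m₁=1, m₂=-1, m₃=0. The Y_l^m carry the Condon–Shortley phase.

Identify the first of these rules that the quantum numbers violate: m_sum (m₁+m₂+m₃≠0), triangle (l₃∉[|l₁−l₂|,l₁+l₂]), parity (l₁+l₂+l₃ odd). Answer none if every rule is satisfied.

none

Σmᵢ = 0  ✓
l₃∈[|l₁−l₂|,l₁+l₂]=[2,8], have l₃=4  ✓
Σlᵢ = 12 ⇒ even  ✓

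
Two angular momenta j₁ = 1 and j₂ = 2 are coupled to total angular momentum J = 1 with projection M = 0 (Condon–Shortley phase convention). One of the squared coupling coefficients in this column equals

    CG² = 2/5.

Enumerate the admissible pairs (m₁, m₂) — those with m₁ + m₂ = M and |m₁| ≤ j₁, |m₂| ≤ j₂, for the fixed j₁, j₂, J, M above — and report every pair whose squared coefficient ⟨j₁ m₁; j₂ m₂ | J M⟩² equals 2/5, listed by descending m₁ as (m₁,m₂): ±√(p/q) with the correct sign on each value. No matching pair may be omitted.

(0,0): −√(2/5)

Admissible pairs with m₁+m₂ = M = 0: (-1,1), (0,0), (1,-1)
  (m₁,m₂)=(1,-1): CG² = 3/10, CG = +√(3/10)
  (m₁,m₂)=(0,0): CG² = 2/5, CG = −√(2/5)   ← matches the target
  (m₁,m₂)=(-1,1): CG² = 3/10, CG = +√(3/10)
Pairs with CG² = 2/5: (0,0): −√(2/5)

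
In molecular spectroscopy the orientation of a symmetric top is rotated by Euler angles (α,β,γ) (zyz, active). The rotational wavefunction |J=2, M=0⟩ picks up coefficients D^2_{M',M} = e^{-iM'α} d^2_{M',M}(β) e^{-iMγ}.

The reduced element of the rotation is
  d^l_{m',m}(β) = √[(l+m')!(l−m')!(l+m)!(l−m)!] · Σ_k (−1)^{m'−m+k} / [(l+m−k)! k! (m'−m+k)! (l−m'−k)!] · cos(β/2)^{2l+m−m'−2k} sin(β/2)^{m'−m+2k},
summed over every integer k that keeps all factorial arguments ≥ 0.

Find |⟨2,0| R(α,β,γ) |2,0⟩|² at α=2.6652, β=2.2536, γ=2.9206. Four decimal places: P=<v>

Split into d^2_{0,0}(β=2.2536) × two z-phases.
c=cos(2.253600/2)=0.429552, s=sin(2.253600/2)=0.903042; N=√[2·2·2·2]=4.000000
Admissible k: 0..2 (factorial args all ≥0)
  k=0: (−1)^0·4.0000/(4)·0.4296^4·0.9030^0 = +0.034046
  k=1: (−1)^1·4.0000/(1)·0.4296^2·0.9030^2 = -0.601876
  k=2: (−1)^2·4.0000/(4)·0.4296^0·0.9030^4 = +0.665016
d^2_{0,0}(2.2536) = +0.034046 -0.601876 +0.665016 = +0.097186
|D^2_{0,0}|² = |d^2_{0,0}(β)|² = (+0.097186)² = 0.009445 (the z-rotation phases have unit modulus)

P=0.0094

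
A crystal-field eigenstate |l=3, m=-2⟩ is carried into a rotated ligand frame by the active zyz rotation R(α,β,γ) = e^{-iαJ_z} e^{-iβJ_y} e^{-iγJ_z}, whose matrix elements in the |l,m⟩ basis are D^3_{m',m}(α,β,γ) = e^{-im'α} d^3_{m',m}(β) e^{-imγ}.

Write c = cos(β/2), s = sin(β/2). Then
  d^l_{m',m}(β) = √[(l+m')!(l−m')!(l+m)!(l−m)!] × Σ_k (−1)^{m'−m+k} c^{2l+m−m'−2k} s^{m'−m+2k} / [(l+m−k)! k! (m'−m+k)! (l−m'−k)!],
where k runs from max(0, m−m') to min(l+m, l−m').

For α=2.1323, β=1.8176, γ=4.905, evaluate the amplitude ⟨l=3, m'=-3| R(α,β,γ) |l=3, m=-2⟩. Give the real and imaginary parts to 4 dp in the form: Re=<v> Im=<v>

D^3_{-3,-2}(2.1323,1.8176,4.9050) = e^{-i·-3·2.1323}·d^3_{-3,-2}(1.8176)·e^{-i·-2·4.9050}. Compute d first:
With c≡cos(β/2)=0.614693 and s≡sin(β/2)=0.788767, N=[1·720·1·120]^{1/2}=293.938769
Admissible k: 1..1 (factorial args all ≥0)
  k=1: (−1)^0·293.9388/(120)·0.6147^5·0.7888^1 = +0.169557
d^3_{-3,-2}(1.8176) = +0.169557
D = (+0.993541+0.113470i)·(+0.169557)·(-0.926715-0.375765i) = -0.148886-0.081131i

Re=-0.1489 Im=-0.0811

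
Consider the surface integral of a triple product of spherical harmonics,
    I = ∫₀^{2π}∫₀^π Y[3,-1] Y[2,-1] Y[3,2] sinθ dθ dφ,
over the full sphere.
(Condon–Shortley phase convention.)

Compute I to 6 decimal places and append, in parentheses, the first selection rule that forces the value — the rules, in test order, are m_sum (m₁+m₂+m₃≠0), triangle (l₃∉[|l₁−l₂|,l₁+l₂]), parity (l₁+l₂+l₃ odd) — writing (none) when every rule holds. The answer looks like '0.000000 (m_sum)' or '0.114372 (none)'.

0.162868 (none)

m-sum 0 ✓  L=8 even ✓  1≤3≤5 ✓
Π(2lᵢ+1) = 7×5×7 = 245
triangle coeff Δ(3,2,3) = 1/3780
Σ_t [0,2]: t=0:+1/24 t=1:−1/4 t=2:+1/24 = -1/6
(3j)²=4/105 [(3 2 3; 0 0 0)], sign=+1
Σ_t [0,1]: t=0:+1/48 t=1:−1/12 = -1/16
(3j)²=1/28 [(3 2 3; -1 -1 2)], sign=+1
⇒ 4πI² = 1/3
I = (+1)√(1/3/(4π)) = 0.16286750
No selection rule forces the value: the integral is nonzero (none).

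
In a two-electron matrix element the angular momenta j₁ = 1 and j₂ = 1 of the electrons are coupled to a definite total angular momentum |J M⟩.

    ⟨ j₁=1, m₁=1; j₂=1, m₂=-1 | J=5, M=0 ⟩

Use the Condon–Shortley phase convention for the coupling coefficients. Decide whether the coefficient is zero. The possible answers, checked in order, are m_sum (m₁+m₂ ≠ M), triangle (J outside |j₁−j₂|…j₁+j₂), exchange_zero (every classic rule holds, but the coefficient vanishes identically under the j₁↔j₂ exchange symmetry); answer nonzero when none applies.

triangle

m-sum: m₁+m₂ = 1+(-1) = 0, M = 0  ✓
triangle: need |j₁−j₂| ≤ J ≤ j₁+j₂, i.e. J ∈ [0, 2]; J = 5 is outside ✗ ⇒ coefficient is 0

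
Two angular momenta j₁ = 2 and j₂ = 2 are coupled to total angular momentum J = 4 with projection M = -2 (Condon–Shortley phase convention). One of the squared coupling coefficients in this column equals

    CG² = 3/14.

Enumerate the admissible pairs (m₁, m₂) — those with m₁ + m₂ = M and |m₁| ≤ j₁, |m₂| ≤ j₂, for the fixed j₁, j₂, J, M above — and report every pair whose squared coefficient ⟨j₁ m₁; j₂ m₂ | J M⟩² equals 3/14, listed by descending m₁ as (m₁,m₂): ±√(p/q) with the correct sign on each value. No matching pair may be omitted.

(0,-2): +√(3/14); (-2,0): +√(3/14)

Admissible pairs with m₁+m₂ = M = -2: (-2,0), (-1,-1), (0,-2)
  (m₁,m₂)=(0,-2): CG² = 3/14, CG = +√(3/14)   ← matches the target
  (m₁,m₂)=(-1,-1): CG² = 4/7, CG = +√(4/7)
  (m₁,m₂)=(-2,0): CG² = 3/14, CG = +√(3/14)   ← matches the target
Pairs with CG² = 3/14: (0,-2): +√(3/14); (-2,0): +√(3/14)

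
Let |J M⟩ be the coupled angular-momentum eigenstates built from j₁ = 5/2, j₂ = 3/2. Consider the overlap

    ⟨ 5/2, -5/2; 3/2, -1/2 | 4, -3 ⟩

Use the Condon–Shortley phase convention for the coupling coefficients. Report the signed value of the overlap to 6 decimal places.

j₁+j₂−J=0  J+j₁−j₂=5  J−j₁+j₂=3  j₁+j₂+J+1=9
(j₁±m₁, j₂±m₂, J±M) = (0,5,1,2,1,7)
P² = 21600
sum k=0..0:
  [0] +1/240 = 1/240
S = 1/240
C² = P²·S² = 3/8 ; C = +0.612372

+0.612372  (= +√(3/8))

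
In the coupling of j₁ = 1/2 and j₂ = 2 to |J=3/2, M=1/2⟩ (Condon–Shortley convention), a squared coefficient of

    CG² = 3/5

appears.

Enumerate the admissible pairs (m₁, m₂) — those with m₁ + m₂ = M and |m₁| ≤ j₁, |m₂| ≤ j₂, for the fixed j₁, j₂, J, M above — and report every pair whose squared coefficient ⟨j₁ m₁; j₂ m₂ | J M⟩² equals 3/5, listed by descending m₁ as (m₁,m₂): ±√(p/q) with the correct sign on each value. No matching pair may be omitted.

Admissible pairs with m₁+m₂ = M = 1/2: (-1/2,1), (1/2,0)
  (m₁,m₂)=(1/2,0): CG² = 2/5, CG = +√(2/5)
  (m₁,m₂)=(-1/2,1): CG² = 3/5, CG = −√(3/5)   ← matches the target
Pairs with CG² = 3/5: (-1/2,1): −√(3/5)

(-1/2,1): −√(3/5)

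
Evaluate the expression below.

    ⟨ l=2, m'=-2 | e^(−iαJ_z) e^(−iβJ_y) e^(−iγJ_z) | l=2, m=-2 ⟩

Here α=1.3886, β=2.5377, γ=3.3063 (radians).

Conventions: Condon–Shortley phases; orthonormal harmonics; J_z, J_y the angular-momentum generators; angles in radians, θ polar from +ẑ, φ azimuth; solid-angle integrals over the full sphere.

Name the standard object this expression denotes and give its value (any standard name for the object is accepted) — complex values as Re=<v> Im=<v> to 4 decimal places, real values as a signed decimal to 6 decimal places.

This is a Wigner D-matrix element — the rotation-matrix element ⟨l m'| R(α,β,γ) |l m⟩ in the angular-momentum basis.
Split into d^2_{-2,-2}(β=2.5377) × two z-phases.
Half-angle: c=0.297379, s=0.954760. N=√(1·24·1·24)=24.000000
The bounds max(0,m−m')=0 and min(l+m,l−m')=0 give 1 term
  k=0: (−1)^0·24.0000/(24)·0.2974^4·0.9548^0 = +0.007821
d^2_{-2,-2}(2.5377) = +0.007821
D = (-0.934340+0.356382i)·(+0.007821)·(+0.946232+0.323489i) = -0.007816+0.000273i

Wigner D-matrix element, Re=-0.0078 Im=0.0003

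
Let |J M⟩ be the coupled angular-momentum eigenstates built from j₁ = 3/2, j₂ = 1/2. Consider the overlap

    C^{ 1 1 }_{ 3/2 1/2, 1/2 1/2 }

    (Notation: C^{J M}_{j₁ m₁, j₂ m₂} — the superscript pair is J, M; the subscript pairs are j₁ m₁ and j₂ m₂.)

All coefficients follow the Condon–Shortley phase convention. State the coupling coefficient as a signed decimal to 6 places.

√[3·1!2!0!/4! · 2!1!1!0!2!0!] = √(1)
  +(−1)^1/∏(1,0,0,0,2,0)! = -1/2  (running -1/2)
⟨..|..⟩ = √(1)·(-1/2) = -0.500000

-0.500000  (= −√(1/4))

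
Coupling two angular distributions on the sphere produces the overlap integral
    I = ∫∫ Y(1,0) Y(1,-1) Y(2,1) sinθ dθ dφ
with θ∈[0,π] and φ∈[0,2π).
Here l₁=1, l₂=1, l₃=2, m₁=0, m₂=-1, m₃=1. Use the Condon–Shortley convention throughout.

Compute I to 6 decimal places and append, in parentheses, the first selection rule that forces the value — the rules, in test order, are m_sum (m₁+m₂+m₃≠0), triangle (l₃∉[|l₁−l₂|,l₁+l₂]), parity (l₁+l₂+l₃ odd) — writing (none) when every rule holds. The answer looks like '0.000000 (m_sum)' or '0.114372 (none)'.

-0.218510 (none)

Checks pass: Σm=0; 4 even; l₃=2∈[0,2].
(2·1+1)(2·1+1)(2·2+1) = 45
Δ: 0! 2! 2! / 5! → 1/30
sum: t=0:+1/1 = 1/1
3j²(1 1 2; 0 0 0) = Δ·Π!·Σ² = 2/15  (sign +1)
sum: t=0:+1/2 = 1/2
3j²(1 1 2; 0 -1 1) = Δ·Π!·Σ² = 1/10  (sign -1)
combine: 4πI² = 45·2/15·1/10 = 3/5
take √, sign -1: I = -0.21850969
No selection rule forces the value: the integral is nonzero (none).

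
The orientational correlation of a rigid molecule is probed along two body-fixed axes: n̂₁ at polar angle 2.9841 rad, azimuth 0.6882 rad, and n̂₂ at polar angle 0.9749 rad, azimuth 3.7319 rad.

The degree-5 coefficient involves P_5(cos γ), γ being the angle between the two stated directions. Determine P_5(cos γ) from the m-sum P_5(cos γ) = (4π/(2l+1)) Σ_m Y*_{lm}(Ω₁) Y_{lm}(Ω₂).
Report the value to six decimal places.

Term-by-term m-sum for l=5 (normalisation 4π/11 = 1.142397):
  [-5]  conj(Y_{5,-5})(Ω₁) = -0.00004 - 0.00001j ; Y_{5,-5}(Ω₂) = 0.17700 + 0.03405j ; Δ = -0.00001 - 0.00000j
  [-4]  conj(Y_{5,-4})(Ω₁) = 0.00081 - 0.00033j ; Y_{5,-4}(Ω₂) = -0.27469 - 0.27193j ; Δ = -0.00031 - 0.00013j
  [-3]  conj(Y_{5,-3})(Ω₁) = -0.00492 + 0.00914j ; Y_{5,-3}(Ω₂) = 0.07155 + 0.35272j ; Δ = -0.00358 - 0.00108j
  [-2]  conj(Y_{5,-2})(Ω₁) = -0.01532 - 0.07782j ; Y_{5,-2}(Ω₂) = -0.01363 + 0.03314j ; Δ = 0.00279 + 0.00055j
  [-1]  conj(Y_{5,-1})(Ω₁) = 0.28417 + 0.23368j ; Y_{5,-1}(Ω₂) = 0.29207 - 0.19569j ; Δ = 0.12873 + 0.01264j
  [+0]  conj(Y_{5,0})(Ω₁) = -0.76931 + 0.00000j ; Y_{5,0}(Ω₂) = -0.05244 + 0.00000j ; Δ = 0.04034 + 0.00000j
  [+1]  conj(Y_{5,1})(Ω₁) = -0.28417 + 0.23368j ; Y_{5,1}(Ω₂) = -0.29207 - 0.19569j ; Δ = 0.12873 - 0.01264j
  [+2]  conj(Y_{5,2})(Ω₁) = -0.01532 + 0.07782j ; Y_{5,2}(Ω₂) = -0.01363 - 0.03314j ; Δ = 0.00279 - 0.00055j
  [+3]  conj(Y_{5,3})(Ω₁) = 0.00492 + 0.00914j ; Y_{5,3}(Ω₂) = -0.07155 + 0.35272j ; Δ = -0.00358 + 0.00108j
  [+4]  conj(Y_{5,4})(Ω₁) = 0.00081 + 0.00033j ; Y_{5,4}(Ω₂) = -0.27469 + 0.27193j ; Δ = -0.00031 + 0.00013j
  [+5]  conj(Y_{5,5})(Ω₁) = 0.00004 - 0.00001j ; Y_{5,5}(Ω₂) = -0.17700 + 0.03405j ; Δ = -0.00001 + 0.00000j
Accumulated sum 0.29557 - 0.00000j; after 4π/(2l+1) scaling, 0.33766 - 0.00000j ⇒ P_5 = 0.337663

0.337663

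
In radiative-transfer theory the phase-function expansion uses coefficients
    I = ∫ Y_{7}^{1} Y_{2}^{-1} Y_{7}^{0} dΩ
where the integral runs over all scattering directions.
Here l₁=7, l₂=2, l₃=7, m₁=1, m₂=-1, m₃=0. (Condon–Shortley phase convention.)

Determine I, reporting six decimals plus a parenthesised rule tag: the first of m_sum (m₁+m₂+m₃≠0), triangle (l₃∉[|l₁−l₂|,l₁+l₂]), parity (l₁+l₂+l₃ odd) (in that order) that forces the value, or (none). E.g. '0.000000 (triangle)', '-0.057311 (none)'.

-0.026159 (none)

m-sum 0 ✓  L=16 even ✓  5≤7≤9 ✓
Π(2lᵢ+1) = 15×5×15 = 1125
triangle coeff Δ(7,2,7) = 1/185640
Σ_t [0,2]: t=0:+1/2419200 t=1:−1/518400 t=2:+1/2419200 = -1/907200
(3j)²=56/3315 [(7 2 7; 0 0 0)], sign=+1
Σ_t [0,1]: t=0:+1/1036800 t=1:−1/1209600 = 1/7257600
(3j)²=1/2210 [(7 2 7; 1 -1 0)], sign=-1
⇒ 4πI² = 420/48841
I = (-1)√(420/48841/(4π)) = -0.02615938
No selection rule forces the value: the integral is nonzero (none).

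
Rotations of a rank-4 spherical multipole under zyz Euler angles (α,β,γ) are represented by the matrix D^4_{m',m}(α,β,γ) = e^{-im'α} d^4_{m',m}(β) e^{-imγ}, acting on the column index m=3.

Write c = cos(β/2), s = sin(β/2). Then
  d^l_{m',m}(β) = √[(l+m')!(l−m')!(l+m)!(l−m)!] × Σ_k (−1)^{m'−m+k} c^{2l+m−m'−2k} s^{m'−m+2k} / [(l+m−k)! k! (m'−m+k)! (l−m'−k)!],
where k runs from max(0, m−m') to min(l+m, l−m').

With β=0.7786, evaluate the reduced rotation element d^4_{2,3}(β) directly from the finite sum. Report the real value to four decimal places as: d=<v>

d^4_{2,3}(β=0.7786) via the finite sum:
c=cos(0.778600/2)=0.925175, s=sin(0.778600/2)=0.379541; N=√[720·2·5040·1]=2693.993318
Admissible k: 1..2 (factorial args all ≥0)
  k=1: (−1)^0·2693.9933/(720)·0.9252^7·0.3795^1 = +0.823929
  k=2: (−1)^1·2693.9933/(240)·0.9252^5·0.3795^3 = -0.415988
d^4_{2,3}(0.7786) = +0.823929 -0.415988 = +0.407941

d=0.4079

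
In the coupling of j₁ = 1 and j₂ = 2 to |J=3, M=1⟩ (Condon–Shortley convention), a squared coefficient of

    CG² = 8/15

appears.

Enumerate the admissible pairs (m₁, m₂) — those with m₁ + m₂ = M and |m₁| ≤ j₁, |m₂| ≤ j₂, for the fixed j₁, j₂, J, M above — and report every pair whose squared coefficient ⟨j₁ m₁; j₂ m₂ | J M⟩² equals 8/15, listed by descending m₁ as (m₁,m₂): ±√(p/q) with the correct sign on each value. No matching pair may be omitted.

(0,1): +√(8/15)

Admissible pairs with m₁+m₂ = M = 1: (-1,2), (0,1), (1,0)
  (m₁,m₂)=(1,0): CG² = 2/5, CG = +√(2/5)
  (m₁,m₂)=(0,1): CG² = 8/15, CG = +√(8/15)   ← matches the target
  (m₁,m₂)=(-1,2): CG² = 1/15, CG = +√(1/15)
Pairs with CG² = 8/15: (0,1): +√(8/15)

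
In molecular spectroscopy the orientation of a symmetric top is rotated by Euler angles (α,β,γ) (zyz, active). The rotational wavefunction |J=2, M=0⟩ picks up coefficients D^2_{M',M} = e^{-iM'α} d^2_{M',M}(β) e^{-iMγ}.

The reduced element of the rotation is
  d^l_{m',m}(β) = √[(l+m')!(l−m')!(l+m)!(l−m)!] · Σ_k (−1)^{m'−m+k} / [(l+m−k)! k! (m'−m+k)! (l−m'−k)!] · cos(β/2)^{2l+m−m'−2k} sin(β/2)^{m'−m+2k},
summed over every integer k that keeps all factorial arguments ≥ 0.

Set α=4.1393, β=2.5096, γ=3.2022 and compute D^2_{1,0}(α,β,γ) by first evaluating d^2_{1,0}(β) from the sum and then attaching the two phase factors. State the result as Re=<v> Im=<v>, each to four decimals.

Re=-0.3165 Im=0.4905

First d^2_{1,0}(β=2.5096), then the phase factors e^{-i(1)α} and e^{-i(0)γ}:
With c≡cos(β/2)=0.310764 and s≡sin(β/2)=0.950487, N=[6·1·2·2]^{1/2}=4.898979
k: max(0,(0)−(1))=0 … min(2+(0),2−(1))=1
  k=0: (−1)^1·4.8990/(2)·0.3108^3·0.9505^1 = -0.069873
  k=1: (−1)^2·4.8990/(2)·0.3108^1·0.9505^3 = +0.653649
d^2_{1,0}(2.5096) = -0.069873 +0.653649 = +0.583776
D = (-0.542230+0.840230i)·(+0.583776)·(+1.000000+0.000000i) = -0.316541+0.490506i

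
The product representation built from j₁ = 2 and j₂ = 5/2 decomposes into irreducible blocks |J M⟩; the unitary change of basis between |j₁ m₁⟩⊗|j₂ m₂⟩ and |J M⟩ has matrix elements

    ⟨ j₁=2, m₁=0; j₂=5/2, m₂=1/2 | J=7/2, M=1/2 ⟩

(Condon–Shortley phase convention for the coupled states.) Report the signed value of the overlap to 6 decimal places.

triangle: 1!*3!*4!/9! = 144/362880
(j±m)!: 2!*2!*3!*2!*4!*3! = 6912
prefactor² = (2J+1)*Δ*N² = 768/35
  k=0: +1/(0!*1!*2!*3!*1!*1!) = 1/12
  k=1: −1/(1!*0!*1!*2!*2!*2!) = -1/8
Σ = -1/24  ⇒  CG² = 768/35*(-1/24)² = 4/105
CG = −√(4/105) = -0.195180

-0.195180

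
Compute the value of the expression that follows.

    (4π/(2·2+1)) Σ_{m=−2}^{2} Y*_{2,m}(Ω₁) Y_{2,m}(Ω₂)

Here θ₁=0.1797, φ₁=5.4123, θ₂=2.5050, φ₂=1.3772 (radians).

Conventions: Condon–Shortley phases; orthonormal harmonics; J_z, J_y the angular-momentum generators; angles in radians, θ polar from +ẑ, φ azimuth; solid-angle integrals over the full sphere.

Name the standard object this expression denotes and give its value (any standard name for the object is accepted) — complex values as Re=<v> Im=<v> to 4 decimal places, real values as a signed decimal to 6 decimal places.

This sum is the spherical-harmonic addition theorem: it equals the Legendre polynomial P_l(cos γ) of the angle γ between the two directions.
Term-by-term m-sum for l=2 (normalisation 4π/5 = 2.513274):
  m=-2: (-0.002100-0.012160i) × (-0.126397-0.051542i) = -0.000361+0.001645i  (running Σ = -0.000361+0.001645i)
  m=-1: (+0.087513-0.103917i) × (-0.071048+0.362395i) = +0.031441+0.039097i  (running Σ = +0.031080+0.040742i)
  m=0: (+0.600557-0.000000i) × (+0.296423+0.000000i) = +0.178019+0.000000i  (running Σ = +0.209099+0.040742i)
  m=1: (-0.087513-0.103917i) × (+0.071048+0.362395i) = +0.031441-0.039097i  (running Σ = +0.240540+0.001645i)
  m=2: (-0.002100+0.012160i) × (-0.126397+0.051542i) = -0.000361-0.001645i  (running Σ = +0.240179+0.000000i)
Accumulated sum +0.240179+0.000000i; after 4π/(2l+1) scaling, +0.603635+0.000000i ⇒ P_2 = 0.603635

Legendre polynomial (addition theorem), +0.603635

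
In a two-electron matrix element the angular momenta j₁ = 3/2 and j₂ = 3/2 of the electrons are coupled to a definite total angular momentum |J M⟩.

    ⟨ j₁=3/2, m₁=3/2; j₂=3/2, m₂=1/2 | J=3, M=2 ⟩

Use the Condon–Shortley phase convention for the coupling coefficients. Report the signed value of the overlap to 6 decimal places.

j₁+j₂−J=0  J+j₁−j₂=3  J−j₁+j₂=3  j₁+j₂+J+1=7
(j₁±m₁, j₂±m₂, J±M) = (3,0,2,1,5,1)
P² = 72
sum k=0..0:
  [0] +1/12 = 1/12
S = 1/12
C² = P²·S² = 1/2 ; C = +0.707107

+√(1/2) ≈ +0.707107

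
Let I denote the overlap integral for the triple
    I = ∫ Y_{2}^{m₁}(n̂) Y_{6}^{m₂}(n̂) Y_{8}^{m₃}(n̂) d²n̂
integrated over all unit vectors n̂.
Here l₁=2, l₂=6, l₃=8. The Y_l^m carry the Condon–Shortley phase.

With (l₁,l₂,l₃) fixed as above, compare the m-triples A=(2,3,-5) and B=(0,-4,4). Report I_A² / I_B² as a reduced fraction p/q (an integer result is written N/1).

65/36

l's match ⇒ only the (l;m) 3-j factors differ between A and B.
A: triangle coeff Δ(2,6,8) = 1/30940; Σ_t [0,0]: t=0:+1/52254720 = 1/52254720; (3j)²=11/476 [(2 6 8; 2 3 -5)], sign=-1
B: triangle coeff Δ(2,6,8) = 1/30940; Σ_t [0,0]: t=0:+1/29030400 = 1/29030400; (3j)²=99/7735 [(2 6 8; 0 -4 4)], sign=+1
I_A²/I_B² = (11/476)/(99/7735) = 65/36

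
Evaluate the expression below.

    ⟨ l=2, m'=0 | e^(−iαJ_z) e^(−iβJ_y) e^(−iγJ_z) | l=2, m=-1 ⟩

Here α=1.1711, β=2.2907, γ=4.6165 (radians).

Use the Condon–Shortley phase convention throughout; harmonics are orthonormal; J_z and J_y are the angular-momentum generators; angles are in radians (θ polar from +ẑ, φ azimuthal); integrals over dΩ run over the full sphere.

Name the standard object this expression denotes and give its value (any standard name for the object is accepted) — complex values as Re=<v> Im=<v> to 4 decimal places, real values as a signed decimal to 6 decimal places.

This is a Wigner D-matrix element — the rotation-matrix element ⟨l m'| R(α,β,γ) |l m⟩ in the angular-momentum basis.
First d^2_{0,-1}(β=2.2907), then the phase factors e^{-i(0)α} and e^{-i(-1)γ}:
With c≡cos(β/2)=0.412727 and s≡sin(β/2)=0.910855, N=[2·2·1·6]^{1/2}=4.898979
Admissible k: 0..1 (factorial args all ≥0)
  k=0: (−1)^1·4.8990/(2)·0.4127^3·0.9109^1 = -0.156861
  k=1: (−1)^2·4.8990/(2)·0.4127^1·0.9109^3 = +0.763987
d^2_{0,-1}(2.2907) = -0.156861 +0.763987 = +0.607126
D = (+1.000000+0.000000i)·(+0.607126)·(-0.095742-0.995406i) = -0.058128-0.604337i

Wigner D-matrix element, Re=-0.0581 Im=-0.6043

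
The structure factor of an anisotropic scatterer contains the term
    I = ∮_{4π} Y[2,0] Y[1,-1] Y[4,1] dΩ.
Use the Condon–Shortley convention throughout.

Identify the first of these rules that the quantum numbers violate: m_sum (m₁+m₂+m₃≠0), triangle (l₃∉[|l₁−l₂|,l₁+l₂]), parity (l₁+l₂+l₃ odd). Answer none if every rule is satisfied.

triangle

m₁+m₂+m₃ = 0 − 1 + 1 = 0  ✓
triangle: need |l₁−l₂| ≤ l₃ ≤ l₁+l₂ = [1,3]; l₃=4 is outside  ✗
parity: l₁+l₂+l₃ = 7 is odd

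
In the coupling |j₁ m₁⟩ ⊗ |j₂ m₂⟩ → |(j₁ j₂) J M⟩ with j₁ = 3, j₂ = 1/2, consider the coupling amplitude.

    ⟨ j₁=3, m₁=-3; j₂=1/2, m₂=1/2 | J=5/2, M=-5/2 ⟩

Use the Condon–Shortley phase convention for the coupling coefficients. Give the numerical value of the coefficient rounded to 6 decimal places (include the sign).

−√(6/7) = -0.925820

√[6·1!5!0!/7! · 0!6!1!0!0!5!] = √(86400/7)
  +(−1)^1/∏(1,0,5,0,0,0)! = -1/120  (running -1/120)
⟨..|..⟩ = √(86400/7)·(-1/120) = -0.925820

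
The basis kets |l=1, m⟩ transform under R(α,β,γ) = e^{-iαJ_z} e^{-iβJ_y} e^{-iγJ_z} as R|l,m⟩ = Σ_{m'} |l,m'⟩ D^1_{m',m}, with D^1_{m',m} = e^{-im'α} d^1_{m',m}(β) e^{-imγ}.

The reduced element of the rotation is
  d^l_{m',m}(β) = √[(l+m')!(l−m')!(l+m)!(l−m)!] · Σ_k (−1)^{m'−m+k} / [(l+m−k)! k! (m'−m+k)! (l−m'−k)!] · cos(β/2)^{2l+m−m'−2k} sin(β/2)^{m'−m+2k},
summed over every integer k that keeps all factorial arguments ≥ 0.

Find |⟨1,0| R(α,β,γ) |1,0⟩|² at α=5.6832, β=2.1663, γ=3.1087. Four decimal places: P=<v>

P=0.3146

D^1_{0,0}(5.6832,2.1663,3.1087) = e^{-i·0·5.6832}·d^1_{0,0}(2.1663)·e^{-i·0·3.1087}. Compute d first:
c=cos(2.166300/2)=0.468548, s=sin(2.166300/2)=0.883438; N=√[1·1·1·1]=1.000000
Admissible k: 0..1 (factorial args all ≥0)
  k=0: (−1)^0·1.0000/(1)·0.4685^2·0.8834^0 = +0.219537
  k=1: (−1)^1·1.0000/(1)·0.4685^0·0.8834^2 = -0.780463
d^1_{0,0}(2.1663) = +0.219537 -0.780463 = -0.560926
|D^1_{0,0}|² = |d^1_{0,0}(β)|² = (-0.560926)² = 0.314638 (the z-rotation phases have unit modulus)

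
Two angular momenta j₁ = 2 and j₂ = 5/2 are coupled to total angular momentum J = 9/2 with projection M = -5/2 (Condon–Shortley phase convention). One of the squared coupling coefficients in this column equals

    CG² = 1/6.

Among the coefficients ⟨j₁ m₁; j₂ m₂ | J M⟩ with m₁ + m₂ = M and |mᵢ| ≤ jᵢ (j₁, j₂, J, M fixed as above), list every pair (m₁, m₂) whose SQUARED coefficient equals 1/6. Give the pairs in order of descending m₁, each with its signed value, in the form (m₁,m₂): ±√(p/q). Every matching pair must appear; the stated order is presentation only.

(0,-5/2): +√(1/6)

Admissible pairs with m₁+m₂ = M = -5/2: (-2,-1/2), (-1,-3/2), (0,-5/2)
  (m₁,m₂)=(0,-5/2): CG² = 1/6, CG = +√(1/6)   ← matches the target
  (m₁,m₂)=(-1,-3/2): CG² = 5/9, CG = +√(5/9)
  (m₁,m₂)=(-2,-1/2): CG² = 5/18, CG = +√(5/18)
Pairs with CG² = 1/6: (0,-5/2): +√(1/6)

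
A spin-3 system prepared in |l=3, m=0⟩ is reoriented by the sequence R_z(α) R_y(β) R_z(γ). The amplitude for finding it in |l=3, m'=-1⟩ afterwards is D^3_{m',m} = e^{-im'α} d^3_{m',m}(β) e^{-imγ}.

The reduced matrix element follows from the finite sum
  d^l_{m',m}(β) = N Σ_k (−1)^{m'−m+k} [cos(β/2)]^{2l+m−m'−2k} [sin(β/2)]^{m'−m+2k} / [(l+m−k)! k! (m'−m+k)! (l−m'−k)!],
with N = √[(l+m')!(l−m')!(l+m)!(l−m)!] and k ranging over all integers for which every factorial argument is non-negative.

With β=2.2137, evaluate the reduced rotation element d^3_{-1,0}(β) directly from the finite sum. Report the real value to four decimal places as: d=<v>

d=0.2763

d^3_{-1,0}(β=2.2137) via the finite sum:
With c≡cos(β/2)=0.447481 and s≡sin(β/2)=0.894294, N=[2·24·6·6]^{1/2}=41.569219
k: max(0,(0)−(-1))=1 … min(3+(0),3−(-1))=3
  k=1: (−1)^0·41.5692/(12)·0.4475^5·0.8943^1 = +0.055583
  k=2: (−1)^1·41.5692/(4)·0.4475^3·0.8943^3 = -0.666002
  k=3: (−1)^2·41.5692/(12)·0.4475^1·0.8943^5 = +0.886677
d^3_{-1,0}(2.2137) = +0.055583 -0.666002 +0.886677 = +0.276259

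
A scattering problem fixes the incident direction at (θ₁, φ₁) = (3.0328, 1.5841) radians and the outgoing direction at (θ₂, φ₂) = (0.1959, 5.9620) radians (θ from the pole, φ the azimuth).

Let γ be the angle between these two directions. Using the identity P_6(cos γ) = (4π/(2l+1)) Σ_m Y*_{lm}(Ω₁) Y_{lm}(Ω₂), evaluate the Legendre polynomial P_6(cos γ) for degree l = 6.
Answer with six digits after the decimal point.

0.655027

Term-by-term m-sum for l=6 (normalisation 4π/13 = 0.966644):
  m=-6: Y*=-0.000001-0.000000i  Y=-0.000009+0.000025i  product +0.000000-0.000000i
  m=-5: Y*=+0.000002-0.000025i  Y=-0.000016+0.000458i  product +0.000000+0.000000i
  m=-4: Y*=+0.000489+0.000026i  Y=+0.001385+0.004709i  product +0.000001+0.000002i
  m=-3: Y*=-0.000260+0.006518i  Y=+0.020389+0.029345i  product -0.000197+0.000125i
  m=-2: Y*=-0.059259-0.001577i  Y=+0.140586+0.105191i  product -0.008165-0.006455i
  m=-1: Y*=+0.004484-0.337038i  Y=+0.498812+0.165958i  product +0.058171-0.167375i
  m=+0: Y*=+0.894518-0.000000i  Y=+0.646169+0.000000i  product +0.578010+0.000000i
  m=+1: Y*=-0.004484-0.337038i  Y=-0.498812+0.165958i  product +0.058171+0.167375i
  m=+2: Y*=-0.059259+0.001577i  Y=+0.140586-0.105191i  product -0.008165+0.006455i
  m=+3: Y*=+0.000260+0.006518i  Y=-0.020389+0.029345i  product -0.000197-0.000125i
  m=+4: Y*=+0.000489-0.000026i  Y=+0.001385-0.004709i  product +0.000001-0.000002i
  m=+5: Y*=-0.000002-0.000025i  Y=+0.000016+0.000458i  product +0.000000-0.000000i
  m=+6: Y*=-0.000001+0.000000i  Y=-0.000009-0.000025i  product +0.000000+0.000000i
Accumulated sum +0.677630-0.000000i; after 4π/(2l+1) scaling, +0.655027-0.000000i ⇒ P_6 = 0.655027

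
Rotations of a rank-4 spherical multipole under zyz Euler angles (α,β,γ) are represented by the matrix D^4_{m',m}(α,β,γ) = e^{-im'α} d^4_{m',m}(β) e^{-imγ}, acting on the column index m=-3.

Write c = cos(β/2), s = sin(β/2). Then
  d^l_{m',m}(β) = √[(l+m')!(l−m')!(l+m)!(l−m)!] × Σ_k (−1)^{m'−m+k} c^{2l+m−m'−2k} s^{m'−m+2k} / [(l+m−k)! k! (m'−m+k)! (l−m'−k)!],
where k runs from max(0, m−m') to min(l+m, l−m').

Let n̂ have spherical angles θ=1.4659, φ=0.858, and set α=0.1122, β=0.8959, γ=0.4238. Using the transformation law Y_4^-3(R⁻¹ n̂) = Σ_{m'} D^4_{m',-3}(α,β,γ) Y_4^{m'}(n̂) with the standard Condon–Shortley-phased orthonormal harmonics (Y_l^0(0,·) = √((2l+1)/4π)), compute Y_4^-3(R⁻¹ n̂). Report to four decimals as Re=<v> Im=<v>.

Re=-0.1254 Im=-0.3438

Need the full column D^4_{m',-3} for m'=−4..4 at α=0.1122, β=0.8959, γ=0.4238.
cos(β/2)=0.901337, sin(β/2)=0.433119
d^4_{-4,-3}: single k=1 term ⇒ +0.592055;  D = -0.088126+0.585459i
d^4_{-3,-3}: k∈[0..1] ⇒ +0.435609 -0.704101 = -0.268491;  D = +0.009987-0.268306i
d^4_{-2,-3}: k∈[0..1] ⇒ -0.783215 +0.542553 = -0.240662;  D = -0.018032-0.239986i
d^4_{-1,-3}: k∈[0..1] ⇒ +0.798375 -0.307252 = +0.491123;  D = +0.091400+0.482543i
d^4_{0,-3}: k∈[0..1] ⇒ -0.571901 +0.132057 = -0.439844;  D = -0.129729-0.420277i
d^4_{1,-3}: k∈[0..1] ⇒ +0.307252 -0.042568 = +0.264684;  D = +0.105893+0.242579i
d^4_{2,-3}: k∈[0..1] ⇒ -0.125280 +0.009643 = -0.115637;  D = -0.057838-0.100133i
d^4_{3,-3}: k∈[0..1] ⇒ +0.037542 -0.001238 = +0.036303;  D = +0.021563+0.029205i
d^4_{4,-3}: single k=0 term ⇒ -0.007289;  D = -0.004959-0.005342i
Y_4^{m'}(θ=1.4659,φ=0.858) and Σ D·Y over m':
  (-0.0881+0.5855i)·(-0.4148+0.1240i)  (+0.0100-0.2683i)·(-0.1087-0.0693i)  (-0.0180-0.2400i)·(+0.0442+0.3023i)  (+0.0914+0.4825i)·(-0.0942+0.1089i)  (-0.1297-0.4203i)·(+0.2830+0.0000i)  (+0.1059+0.2426i)·(+0.0942+0.1089i)  (-0.0578-0.1001i)·(+0.0442-0.3023i)  (+0.0216+0.0292i)·(+0.1087-0.0693i)  (-0.0050-0.0053i)·(-0.4148-0.1240i)
Y_4^-3(R⁻¹ n̂) = -0.125366-0.343813i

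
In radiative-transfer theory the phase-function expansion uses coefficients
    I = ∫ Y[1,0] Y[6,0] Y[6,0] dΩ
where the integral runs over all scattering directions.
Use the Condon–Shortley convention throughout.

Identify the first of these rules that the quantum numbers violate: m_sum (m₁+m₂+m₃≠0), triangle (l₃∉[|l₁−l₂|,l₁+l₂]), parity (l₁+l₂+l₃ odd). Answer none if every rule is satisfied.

parity

m₁+m₂+m₃ = 0 + 0 + 0 = 0  ✓
triangle: |1−6|=5 ≤ l₃=6 ≤ 1+6=7  ✓
parity: l₁+l₂+l₃ = 13 is odd  ✗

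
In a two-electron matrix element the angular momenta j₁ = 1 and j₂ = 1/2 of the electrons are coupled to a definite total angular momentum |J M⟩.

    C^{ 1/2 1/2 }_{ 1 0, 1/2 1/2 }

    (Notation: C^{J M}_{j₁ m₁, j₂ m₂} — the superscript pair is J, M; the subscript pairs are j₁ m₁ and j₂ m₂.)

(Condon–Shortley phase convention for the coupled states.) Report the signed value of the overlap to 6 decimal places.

triangle: 1!*1!*0!/3! = 1/6
(j±m)!: 1!*1!*1!*0!*1!*0! = 1
prefactor² = (2J+1)*Δ*N² = 1/3
  k=1: −1/(1!*0!*0!*0!*1!*0!) = -1
Σ = -1  ⇒  CG² = 1/3*(-1)² = 1/3
CG = −√(1/3) = -0.577350

−√(1/3) ≈ -0.577350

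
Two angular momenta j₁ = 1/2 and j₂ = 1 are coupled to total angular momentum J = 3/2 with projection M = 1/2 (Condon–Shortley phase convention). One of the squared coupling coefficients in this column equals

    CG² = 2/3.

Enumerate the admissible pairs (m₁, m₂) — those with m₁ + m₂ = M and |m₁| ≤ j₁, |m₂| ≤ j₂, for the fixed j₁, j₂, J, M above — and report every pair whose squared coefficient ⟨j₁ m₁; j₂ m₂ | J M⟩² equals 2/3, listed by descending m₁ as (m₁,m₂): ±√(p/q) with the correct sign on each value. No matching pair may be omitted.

(1/2,0): +√(2/3)

Admissible pairs with m₁+m₂ = M = 1/2: (-1/2,1), (1/2,0)
  (m₁,m₂)=(1/2,0): CG² = 2/3, CG = +√(2/3)   ← matches the target
  (m₁,m₂)=(-1/2,1): CG² = 1/3, CG = +√(1/3)
Pairs with CG² = 2/3: (1/2,0): +√(2/3)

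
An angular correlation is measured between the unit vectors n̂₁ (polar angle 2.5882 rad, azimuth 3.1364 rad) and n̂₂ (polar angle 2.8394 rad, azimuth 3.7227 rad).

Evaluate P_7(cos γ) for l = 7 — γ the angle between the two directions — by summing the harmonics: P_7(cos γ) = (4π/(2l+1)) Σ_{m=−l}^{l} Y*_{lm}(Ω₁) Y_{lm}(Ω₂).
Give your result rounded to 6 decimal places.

Term-by-term m-sum for l=7 (normalisation 4π/15 = 0.837758):
  term(m=-7) = -0.00000 + 0.00000j   from Y*(Ω₁)=-0.00554 + 0.00020j, Y(Ω₂)=0.00006 - 0.00008j
  term(m=-6) = -0.00004 + 0.00002j   from Y*(Ω₁)=-0.03353 + 0.00105j, Y(Ω₂)=0.00117 - 0.00042j
  term(m=-5) = -0.00112 - 0.00024j   from Y*(Ω₁)=-0.12370 + 0.00321j, Y(Ω₂)=0.00904 + 0.00217j
  term(m=-4) = -0.01038 - 0.01061j   from Y*(Ω₁)=-0.30525 + 0.00634j, Y(Ω₂)=0.03328 + 0.03547j
  term(m=-3) = -0.01627 - 0.08549j   from Y*(Ω₁)=-0.48405 + 0.00754j, Y(Ω₂)=0.03086 + 0.17709j
  term(m=-2) = 0.06512 - 0.15479j   from Y*(Ω₁)=-0.37850 + 0.00393j, Y(Ω₂)=-0.17626 + 0.40713j
  term(m=-1) = -0.06632 + 0.04405j   from Y*(Ω₁)=0.13232 - 0.00069j, Y(Ω₂)=-0.50292 + 0.33030j
  term(m=+0) = -0.03439 + 0.00000j   from Y*(Ω₁)=0.42894 + 0.00000j, Y(Ω₂)=-0.08019 + 0.00000j
  term(m=+1) = -0.06632 - 0.04405j   from Y*(Ω₁)=-0.13232 - 0.00069j, Y(Ω₂)=0.50292 + 0.33030j
  term(m=+2) = 0.06512 + 0.15479j   from Y*(Ω₁)=-0.37850 - 0.00393j, Y(Ω₂)=-0.17626 - 0.40713j
  term(m=+3) = -0.01627 + 0.08549j   from Y*(Ω₁)=0.48405 + 0.00754j, Y(Ω₂)=-0.03086 + 0.17709j
  term(m=+4) = -0.01038 + 0.01061j   from Y*(Ω₁)=-0.30525 - 0.00634j, Y(Ω₂)=0.03328 - 0.03547j
  term(m=+5) = -0.00112 + 0.00024j   from Y*(Ω₁)=0.12370 + 0.00321j, Y(Ω₂)=-0.00904 + 0.00217j
  term(m=+6) = -0.00004 - 0.00002j   from Y*(Ω₁)=-0.03353 - 0.00105j, Y(Ω₂)=0.00117 + 0.00042j
  term(m=+7) = -0.00000 - 0.00000j   from Y*(Ω₁)=0.00554 + 0.00020j, Y(Ω₂)=-0.00006 - 0.00008j
Accumulated sum -0.09244 - 0.00000j; after 4π/(2l+1) scaling, -0.07744 - 0.00000j ⇒ P_7 = -0.077444

-0.077444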